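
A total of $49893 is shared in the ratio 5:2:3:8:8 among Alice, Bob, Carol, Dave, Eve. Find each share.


Total parts = 5 + 2 + 3 + 8 + 8 = 26
Alice: 49893 × 5/26 = 9594.81
Bob: 49893 × 2/26 = 3837.92
Carol: 49893 × 3/26 = 5756.88
Dave: 49893 × 8/26 = 15351.69
Eve: 49893 × 8/26 = 15351.69
= Alice: $9594.81, Bob: $3837.92, Carol: $5756.88, Dave: $15351.69, Eve: $15351.69

Alice: $9594.81, Bob: $3837.92, Carol: $5756.88, Dave: $15351.69, Eve: $15351.69


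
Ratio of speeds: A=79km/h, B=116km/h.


Ratio = 79:116
GCD = 1
Simplified = 79:116
Time ratio (same distance) = 116:79
Speed ratio = 79:116

79:116


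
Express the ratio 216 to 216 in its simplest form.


GCD(216, 216) = 216
216/216 : 216/216
= 1:1

1:1


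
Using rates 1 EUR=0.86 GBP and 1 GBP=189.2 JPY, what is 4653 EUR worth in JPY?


Step 1: 4653 EUR × 0.86 = 4001.58 GBP
Step 2: 4001.58 GBP × 189.2 = 757098.94 JPY
Implied rate EUR→JPY = 0.86 × 189.2 = 162.7120
= 757098.94 JPY

757098.94 JPY


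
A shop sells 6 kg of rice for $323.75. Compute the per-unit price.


Unit rate = total / quantity
= 323.75 / 6
= $53.96 per unit

$53.96 per unit


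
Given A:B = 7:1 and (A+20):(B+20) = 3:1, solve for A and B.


Let A = 7k, B = 1k.
(7k + 20) / (1k + 20) = 3/1
Cross-multiply: 1(7k + 20) = 3(1k + 20)
7k + 20 = 3k + 60
7k - 3k = 60 - 20
4k = 40
k = 40/4 = 10
A = 7×10 = 70, B = 1×10 = 10
= A = 70, B = 10

A = 70, B = 10


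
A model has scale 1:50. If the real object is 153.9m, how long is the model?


Model size = real / scale
= 153.9 / 50
= 3.0780 m

3.0780 m


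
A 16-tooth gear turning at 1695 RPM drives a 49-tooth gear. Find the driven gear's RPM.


Gear ratio = 16:49 = 16:49
RPM_B = RPM_A × (teeth_A / teeth_B)
= 1695 × (16/49)
= 553.5 RPM

553.5 RPM


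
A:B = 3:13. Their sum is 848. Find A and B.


Let A = 3k, B = 13k.
3k + 13k = 848
16k = 848 → k = 848/16 = 53
A = 3×53 = 159, B = 13×53 = 689
= A = 159, B = 689

A = 159, B = 689


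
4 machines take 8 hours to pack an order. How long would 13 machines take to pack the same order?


Inverse proportion: x × y = constant
k = 4 × 8 = 32
y₂ = k / 13 = 32 / 13
= 2.46

2.46


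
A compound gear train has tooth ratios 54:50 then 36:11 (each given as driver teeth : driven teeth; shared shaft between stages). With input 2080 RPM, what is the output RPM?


Stage 1: RPM_B = RPM_A × t_A/t_B = 2080 × 54/50 = 112320/50 = 2246.40
B and C share a shaft → RPM_C = RPM_B
Stage 2: RPM_D = RPM_C × t_C/t_D = RPM_A × (t_A×t_C)/(t_B×t_D)
Overall ratio = (54×36)/(50×11) = 1944/550
RPM_D = 2080 × 1944/550 = 4043520/550
≈ 7351.85 RPM

7351.85 RPM


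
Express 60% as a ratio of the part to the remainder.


60% means 60 parts out of 100; remainder = 40
Part : remainder = 60:40
GCD = 20
= 3:2

3:2


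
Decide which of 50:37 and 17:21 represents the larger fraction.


50/37 = 1.3514
17/21 = 0.8095
1.3514 > 0.8095, so 50:37 is greater
= 50:37

50:37


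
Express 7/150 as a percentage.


Percentage = (part / whole) × 100
= (7 / 150) × 100
≈ 4.67%

4.67%


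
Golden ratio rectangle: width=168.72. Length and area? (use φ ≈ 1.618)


φ = (1 + √5) / 2 ≈ 1.618
Length = width × φ = 168.72 × 1.618 = 272.98896
≈ 272.99
Area = width × length = 168.72 × 272.98896 = 46058.6973312 ≈ 46058.70
= Length: 272.99, Area: 46058.70

Length: 272.99, Area: 46058.70


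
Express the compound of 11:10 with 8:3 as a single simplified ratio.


Compound ratio = (11×8) : (10×3)
= 88:30
GCD = 2
= 44:15

44:15


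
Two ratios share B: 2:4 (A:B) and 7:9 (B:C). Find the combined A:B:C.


Match B: multiply A:B by 7 → 14:28
Multiply B:C by 4 → 28:36
Combined: 14:28:36
GCD = 2
= 7:14:18

7:14:18


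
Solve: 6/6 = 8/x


Cross multiply: 6 × x = 6 × 8
6x = 48
x = 48 / 6
= 8.00

8.00


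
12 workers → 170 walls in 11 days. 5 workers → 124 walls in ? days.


Days ∝ work / workers, so d₂ = d₁ × (m₁/m₂) × (w₂/w₁)
Workers factor (inverse): 12/5 = 2.4000
Work factor (direct): 124/170 ≈ 0.7294
d₂ = 11 × 12/5 × 124/170 = (11 × 12 × 124) / (5 × 170) = 16368/850
≈ 19.26 days

19.26 days


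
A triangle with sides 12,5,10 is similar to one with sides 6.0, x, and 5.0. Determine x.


Scale factor = 6.0/12 = 0.5
Missing side = 5 × 0.5
= 2.5

2.5


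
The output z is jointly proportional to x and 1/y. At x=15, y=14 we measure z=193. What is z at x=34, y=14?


z = k·x/y
Solve for k using the known point: k = z·y/x = 193×14/15 = 2702/15 ≈ 180.1333
Now evaluate at x=34, y=14:
z = k × 34 / 14 = (2702 × 34) / (15 × 14) = 91868/210
≈ 437.4667

437.4667


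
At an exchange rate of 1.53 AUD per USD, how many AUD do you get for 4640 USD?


Amount × rate = 4640 × 1.53
= 7099.20 AUD

7099.20 AUD


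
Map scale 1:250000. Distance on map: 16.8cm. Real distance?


Real distance = map distance × scale
= 16.8cm × 250000
= 4200000 cm = 42000.0 m
= 42.000 km

42.000 km


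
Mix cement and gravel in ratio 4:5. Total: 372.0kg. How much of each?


Total parts = 4 + 5 = 9
cement: 372.0 × 4/9 = 165.3kg
gravel: 372.0 × 5/9 = 206.7kg
= 165.3kg and 206.7kg

165.3kg and 206.7kg


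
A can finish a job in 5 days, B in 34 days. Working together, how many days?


Rate of A = 1/5 per day
Rate of B = 1/34 per day
Combined rate = 1/5 + 1/34 = 39/170 ≈ 0.2294 per day
Days = 1 / combined rate = 170/39
≈ 4.36 days

4.36 days


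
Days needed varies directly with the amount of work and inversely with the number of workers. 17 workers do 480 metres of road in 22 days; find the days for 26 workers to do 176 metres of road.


Days ∝ work / workers, so d₂ = d₁ × (m₁/m₂) × (w₂/w₁)
Workers factor (inverse): 17/26 ≈ 0.6538
Work factor (direct): 176/480 ≈ 0.3667
d₂ = 22 × 17/26 × 176/480 = (22 × 17 × 176) / (26 × 480) = 65824/12480
≈ 5.27 days

5.27 days


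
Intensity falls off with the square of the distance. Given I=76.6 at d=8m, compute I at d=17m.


I₁d₁² = I₂d₂²
I₂ = I₁ × (d₁/d₂)²
= 76.6 × (8/17)²
= 76.6 × 64/289
= 4902.4/289
≈ 16.9633

16.9633


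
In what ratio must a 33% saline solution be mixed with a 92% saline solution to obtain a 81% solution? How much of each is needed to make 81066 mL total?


Let x parts of 33% mix with y parts of 92%.
33x + 92y = 81(x + y)
33x + 92y = 81x + 81y
x(33 - 81) = y(81 - 92)
x/y = (92 - 81)/(81 - 33) = 11/48
Simplify: 11:48
Total parts = 59; one part = 81066/59 = 1374.00 mL
33% solution: 11×1374.00 = 15114.00 mL
92% solution: 48×1374.00 = 65952.00 mL
= ratio 11:48; 15114.00 mL and 65952.00 mL

ratio 11:48; 15114.00 mL and 65952.00 mL


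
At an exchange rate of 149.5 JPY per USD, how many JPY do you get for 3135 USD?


Amount × rate = 3135 × 149.5
= 468682.50 JPY

468682.50 JPY


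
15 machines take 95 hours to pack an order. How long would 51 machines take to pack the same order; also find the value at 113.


Inverse proportion: x × y = constant
k = 15 × 95 = 1425
At x=51: k/51 = 27.94
At x=113: k/113 = 12.61
= 27.94 and 12.61

27.94 and 12.61


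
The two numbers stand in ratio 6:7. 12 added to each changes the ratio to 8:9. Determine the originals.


Let A = 6k, B = 7k.
(6k + 12) / (7k + 12) = 8/9
Cross-multiply: 9(6k + 12) = 8(7k + 12)
54k + 108 = 56k + 96
54k - 56k = 96 - 108
-2k = -12
k = -12/-2 = 6
A = 6×6 = 36, B = 7×6 = 42
= A = 36, B = 42

A = 36, B = 42


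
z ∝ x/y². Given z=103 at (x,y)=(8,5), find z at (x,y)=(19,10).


z = k·x/y²
Solve for k using the known point: k = z·y²/x = 103×25/8 = 2575/8 = 321.8750
Now evaluate at x=19, y=10:
z = k × 19 / 100 = (2575 × 19) / (8 × 100) = 48925/800
≈ 61.1563

61.1563


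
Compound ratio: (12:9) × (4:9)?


Compound ratio = (12×4) : (9×9)
= 48:81
GCD = 3
= 16:27

16:27


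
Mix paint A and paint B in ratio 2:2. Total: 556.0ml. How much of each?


Total parts = 2 + 2 = 4
paint A: 556.0 × 2/4 = 278.0ml
paint B: 556.0 × 2/4 = 278.0ml
= 278.0ml and 278.0ml

278.0ml and 278.0ml


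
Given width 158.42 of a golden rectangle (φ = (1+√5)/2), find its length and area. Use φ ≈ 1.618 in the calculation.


φ = (1 + √5) / 2 ≈ 1.618
Length = width × φ = 158.42 × 1.618 = 256.32356
≈ 256.32
Area = width × length = 158.42 × 256.32356 = 40606.7783752 ≈ 40606.78
= Length: 256.32, Area: 40606.78

Length: 256.32, Area: 40606.78


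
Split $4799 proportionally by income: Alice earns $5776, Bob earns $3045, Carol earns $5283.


Total income = 5776 + 3045 + 5283 = $14104
Alice: $4799 × 5776/14104 = $1965.33
Bob: $4799 × 3045/14104 = $1036.09
Carol: $4799 × 5283/14104 = $1797.58
= Alice: $1965.33, Bob: $1036.09, Carol: $1797.58

Alice: $1965.33, Bob: $1036.09, Carol: $1797.58


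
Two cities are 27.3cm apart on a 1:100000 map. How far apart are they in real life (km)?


Real distance = map distance × scale
= 27.3cm × 100000
= 2730000 cm = 27300.0 m
= 27.300 km

27.300 km


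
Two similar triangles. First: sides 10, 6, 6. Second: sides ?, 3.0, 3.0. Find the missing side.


Scale factor = 3.0/6 = 0.5
Missing side = 10 × 0.5
= 5.0

5.0


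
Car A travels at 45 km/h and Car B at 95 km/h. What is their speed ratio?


Ratio = 45:95
GCD = 5
Simplified = 9:19
Time ratio (same distance) = 19:9
Speed ratio = 9:19

9:19


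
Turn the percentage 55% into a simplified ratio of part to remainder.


55% means 55 parts out of 100; remainder = 45
Part : remainder = 55:45
GCD = 5
= 11:9

11:9


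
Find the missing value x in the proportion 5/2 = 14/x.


Cross multiply: 5 × x = 2 × 14
5x = 28
x = 28 / 5
= 5.60

5.60


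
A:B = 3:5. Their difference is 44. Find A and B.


Let A = 3k, B = 5k.
5k - 3k = 44
2k = 44 → k = 44/2 = 22
A = 3×22 = 66, B = 5×22 = 110
= A = 66, B = 110

A = 66, B = 110


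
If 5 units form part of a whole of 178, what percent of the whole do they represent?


Percentage = (part / whole) × 100
= (5 / 178) × 100
≈ 2.81%

2.81%


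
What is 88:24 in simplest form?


GCD(88, 24) = 8
88/8 : 24/8
= 11:3

11:3


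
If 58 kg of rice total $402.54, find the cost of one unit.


Unit rate = total / quantity
= 402.54 / 58
= $6.94 per unit

$6.94 per unit


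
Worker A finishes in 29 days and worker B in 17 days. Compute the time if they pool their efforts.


Rate of A = 1/29 per day
Rate of B = 1/17 per day
Combined rate = 1/29 + 1/17 = 46/493 ≈ 0.0933 per day
Days = 1 / combined rate = 493/46
≈ 10.72 days

10.72 days


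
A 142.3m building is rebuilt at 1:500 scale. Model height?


Model size = real / scale
= 142.3 / 500
= 0.2846 m

0.2846 m


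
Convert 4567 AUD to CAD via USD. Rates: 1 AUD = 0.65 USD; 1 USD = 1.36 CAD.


Step 1: 4567 AUD × 0.65 = 2968.55 USD
Step 2: 2968.55 USD × 1.36 = 4037.23 CAD
Implied rate AUD→CAD = 0.65 × 1.36 = 0.8840
= 4037.23 CAD

4037.23 CAD


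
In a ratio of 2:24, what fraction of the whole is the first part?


Total parts = 2 + 24 = 26
First part: 2/26 = 1/13
= 1/13

1/13


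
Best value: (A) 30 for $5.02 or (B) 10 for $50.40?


Deal A: $5.02/30 = $0.1673/unit
Deal B: $50.40/10 = $5.0400/unit
A is cheaper per unit
= Deal A

Deal A


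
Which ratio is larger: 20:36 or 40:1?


20/36 = 0.5556
40/1 = 40.0000
0.5556 < 40.0000, so 20:36 is less
= 40:1

40:1


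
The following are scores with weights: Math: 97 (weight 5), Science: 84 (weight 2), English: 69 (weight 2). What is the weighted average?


Numerator = 97×5 + 84×2 + 69×2
= 485 + 168 + 138
= 791
Total weight = 9
Weighted avg = 791/9
= 87.89

87.89


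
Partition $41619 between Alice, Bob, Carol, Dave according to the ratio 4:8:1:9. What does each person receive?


Total parts = 4 + 8 + 1 + 9 = 22
Alice: 41619 × 4/22 = 7567.09
Bob: 41619 × 8/22 = 15134.18
Carol: 41619 × 1/22 = 1891.77
Dave: 41619 × 9/22 = 17025.95
= Alice: $7567.09, Bob: $15134.18, Carol: $1891.77, Dave: $17025.95

Alice: $7567.09, Bob: $15134.18, Carol: $1891.77, Dave: $17025.95


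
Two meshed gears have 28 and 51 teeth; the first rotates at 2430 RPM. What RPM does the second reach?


Gear ratio = 28:51 = 28:51
RPM_B = RPM_A × (teeth_A / teeth_B)
= 2430 × (28/51)
= 1334.1 RPM

1334.1 RPM


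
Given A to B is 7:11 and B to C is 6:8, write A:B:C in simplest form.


Match B: multiply A:B by 6 → 42:66
Multiply B:C by 11 → 66:88
Combined: 42:66:88
GCD = 2
= 21:33:44

21:33:44


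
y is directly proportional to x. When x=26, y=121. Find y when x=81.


Direct proportion: y/x = constant
k = 121/26 ≈ 4.6538
y₂ = k × 81 = 121 × 81 / 26 = 9801/26
≈ 376.96

376.96


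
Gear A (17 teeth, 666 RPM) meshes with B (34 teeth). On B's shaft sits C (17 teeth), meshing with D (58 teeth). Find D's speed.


Stage 1: RPM_B = RPM_A × t_A/t_B = 666 × 17/34 = 11322/34 = 333.00
B and C share a shaft → RPM_C = RPM_B
Stage 2: RPM_D = RPM_C × t_C/t_D = RPM_A × (t_A×t_C)/(t_B×t_D)
Overall ratio = (17×17)/(34×58) = 289/1972
RPM_D = 666 × 289/1972 = 192474/1972
≈ 97.60 RPM

97.60 RPM


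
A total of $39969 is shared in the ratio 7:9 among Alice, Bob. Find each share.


Total parts = 7 + 9 = 16
Alice: 39969 × 7/16 = 17486.44
Bob: 39969 × 9/16 = 22482.56
= Alice: $17486.44, Bob: $22482.56

Alice: $17486.44, Bob: $22482.56


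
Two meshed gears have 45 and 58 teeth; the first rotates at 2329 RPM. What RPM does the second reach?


Gear ratio = 45:58 = 45:58
RPM_B = RPM_A × (teeth_A / teeth_B)
= 2329 × (45/58)
= 1807.0 RPM

1807.0 RPM


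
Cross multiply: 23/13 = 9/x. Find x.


Cross multiply: 23 × x = 13 × 9
23x = 117
x = 117 / 23
= 5.09

5.09


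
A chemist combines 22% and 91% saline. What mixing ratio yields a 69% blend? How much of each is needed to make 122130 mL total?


Let x parts of 22% mix with y parts of 91%.
22x + 91y = 69(x + y)
22x + 91y = 69x + 69y
x(22 - 69) = y(69 - 91)
x/y = (91 - 69)/(69 - 22) = 22/47
Simplify: 22:47
Total parts = 69; one part = 122130/69 = 1770.00 mL
22% solution: 22×1770.00 = 38940.00 mL
91% solution: 47×1770.00 = 83190.00 mL
= ratio 22:47; 38940.00 mL and 83190.00 mL

ratio 22:47; 38940.00 mL and 83190.00 mL


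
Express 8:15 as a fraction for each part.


Total parts = 8 + 15 = 23
First part: 8/23 = 8/23
Second part: 15/23 = 15/23
= 8/23 and 15/23

8/23 and 15/23


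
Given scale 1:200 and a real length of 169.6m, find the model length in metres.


Model size = real / scale
= 169.6 / 200
= 0.8480 m

0.8480 m


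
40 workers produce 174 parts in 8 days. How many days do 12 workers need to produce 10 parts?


Days ∝ work / workers, so d₂ = d₁ × (m₁/m₂) × (w₂/w₁)
Workers factor (inverse): 40/12 ≈ 3.3333
Work factor (direct): 10/174 ≈ 0.0575
d₂ = 8 × 40/12 × 10/174 = (8 × 40 × 10) / (12 × 174) = 3200/2088
≈ 1.53 days

1.53 days


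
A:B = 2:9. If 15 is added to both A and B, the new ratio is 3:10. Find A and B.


Let A = 2k, B = 9k.
(2k + 15) / (9k + 15) = 3/10
Cross-multiply: 10(2k + 15) = 3(9k + 15)
20k + 150 = 27k + 45
20k - 27k = 45 - 150
-7k = -105
k = -105/-7 = 15
A = 2×15 = 30, B = 9×15 = 135
= A = 30, B = 135

A = 30, B = 135


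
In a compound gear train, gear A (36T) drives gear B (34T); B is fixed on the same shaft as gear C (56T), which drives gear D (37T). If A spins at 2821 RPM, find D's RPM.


Stage 1: RPM_B = RPM_A × t_A/t_B = 2821 × 36/34 = 101556/34 ≈ 2986.94
B and C share a shaft → RPM_C = RPM_B
Stage 2: RPM_D = RPM_C × t_C/t_D = RPM_A × (t_A×t_C)/(t_B×t_D)
Overall ratio = (36×56)/(34×37) = 2016/1258
RPM_D = 2821 × 2016/1258 = 5687136/1258
≈ 4520.78 RPM

4520.78 RPM


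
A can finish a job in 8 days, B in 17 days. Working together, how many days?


Rate of A = 1/8 per day
Rate of B = 1/17 per day
Combined rate = 1/8 + 1/17 = 25/136 ≈ 0.1838 per day
Days = 1 / combined rate = 136/25
= 5.44 days

5.44 days


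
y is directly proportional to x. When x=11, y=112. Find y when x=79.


Direct proportion: y/x = constant
k = 112/11 ≈ 10.1818
y₂ = k × 79 = 112 × 79 / 11 = 8848/11
≈ 804.36

804.36


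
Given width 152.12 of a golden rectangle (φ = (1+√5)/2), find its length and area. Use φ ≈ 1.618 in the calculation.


φ = (1 + √5) / 2 ≈ 1.618
Length = width × φ = 152.12 × 1.618 = 246.13016
≈ 246.13
Area = width × length = 152.12 × 246.13016 = 37441.3199392 ≈ 37441.32
= Length: 246.13, Area: 37441.32

Length: 246.13, Area: 37441.32


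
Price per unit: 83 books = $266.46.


Unit rate = total / quantity
= 266.46 / 83
= $3.21 per unit

$3.21 per unit


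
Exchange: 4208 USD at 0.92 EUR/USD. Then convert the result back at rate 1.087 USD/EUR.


Amount × rate = 4208 × 0.92 = 3871.36 EUR
Round-trip: 3871.36 × 1.087 = 4208.17 USD
= 3871.36 EUR, then 4208.17 USD

3871.36 EUR, then 4208.17 USD


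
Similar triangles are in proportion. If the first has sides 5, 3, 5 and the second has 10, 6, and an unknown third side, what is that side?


Scale factor = 10/5 = 2
Missing side = 5 × 2
= 10.0

10.0


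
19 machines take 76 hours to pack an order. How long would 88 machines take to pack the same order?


Inverse proportion: x × y = constant
k = 19 × 76 = 1444
y₂ = k / 88 = 1444 / 88
= 16.41

16.41


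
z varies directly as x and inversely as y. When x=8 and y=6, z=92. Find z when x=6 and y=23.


z = k·x/y
Solve for k using the known point: k = z·y/x = 92×6/8 = 552/8 = 69.0000
Now evaluate at x=6, y=23:
z = k × 6 / 23 = (552 × 6) / (8 × 23) = 3312/184
= 18.0000

18.0000


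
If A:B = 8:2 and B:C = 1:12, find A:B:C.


Match B: multiply A:B by 1 → 8:2
Multiply B:C by 2 → 2:24
Combined: 8:2:24
GCD = 2
= 4:1:12

4:1:12


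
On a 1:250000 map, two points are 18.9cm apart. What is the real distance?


Real distance = map distance × scale
= 18.9cm × 250000
= 4725000 cm = 47250.0 m
= 47.250 km

47.250 km


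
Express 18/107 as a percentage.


Percentage = (part / whole) × 100
= (18 / 107) × 100
≈ 16.82%

16.82%


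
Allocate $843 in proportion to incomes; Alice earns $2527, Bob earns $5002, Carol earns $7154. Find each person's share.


Total income = 2527 + 5002 + 7154 = $14683
Alice: $843 × 2527/14683 = $145.08
Bob: $843 × 5002/14683 = $287.18
Carol: $843 × 7154/14683 = $410.73
= Alice: $145.08, Bob: $287.18, Carol: $410.73

Alice: $145.08, Bob: $287.18, Carol: $410.73


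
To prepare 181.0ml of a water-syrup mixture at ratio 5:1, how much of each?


Total parts = 5 + 1 = 6
water: 181.0 × 5/6 = 150.8ml
syrup: 181.0 × 1/6 = 30.2ml
= 150.8ml and 30.2ml

150.8ml and 30.2ml


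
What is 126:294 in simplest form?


GCD(126, 294) = 42
126/42 : 294/42
= 3:7

3:7


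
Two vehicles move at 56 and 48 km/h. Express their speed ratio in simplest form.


Ratio = 56:48
GCD = 8
Simplified = 7:6
Time ratio (same distance) = 6:7
Speed ratio = 7:6

7:6


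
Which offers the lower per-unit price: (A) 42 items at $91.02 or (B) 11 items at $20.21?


Deal A: $91.02/42 = $2.1671/unit
Deal B: $20.21/11 = $1.8373/unit
B is cheaper per unit
= Deal B

Deal B


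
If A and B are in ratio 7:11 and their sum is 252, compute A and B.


Let A = 7k, B = 11k.
7k + 11k = 252
18k = 252 → k = 252/18 = 14
A = 7×14 = 98, B = 11×14 = 154
= A = 98, B = 154

A = 98, B = 154


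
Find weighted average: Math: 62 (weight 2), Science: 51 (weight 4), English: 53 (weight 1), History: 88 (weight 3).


Numerator = 62×2 + 51×4 + 53×1 + 88×3
= 124 + 204 + 53 + 264
= 645
Total weight = 10
Weighted avg = 645/10
= 64.50

64.50


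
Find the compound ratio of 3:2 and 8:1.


Compound ratio = (3×8) : (2×1)
= 24:2
GCD = 2
= 12:1

12:1


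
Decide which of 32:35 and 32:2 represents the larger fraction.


32/35 = 0.9143
32/2 = 16.0000
0.9143 < 16.0000, so 32:35 is less
= 32:2

32:2


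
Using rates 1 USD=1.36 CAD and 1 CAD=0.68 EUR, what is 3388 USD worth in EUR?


Step 1: 3388 USD × 1.36 = 4607.68 CAD
Step 2: 4607.68 CAD × 0.68 = 3133.22 EUR
Implied rate USD→EUR = 1.36 × 0.68 = 0.9248
= 3133.22 EUR

3133.22 EUR


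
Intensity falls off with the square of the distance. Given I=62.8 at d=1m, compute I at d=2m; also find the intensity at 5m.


I₁d₁² = I₂d₂²
I at 2m = 62.8 × (1/2)² = 62.8 × 1/4 = 62.8/4 = 15.7000
I at 5m = 62.8 × (1/5)² = 62.8 × 1/25 = 62.8/25 = 2.5120
= 15.7000 and 2.5120

15.7000 and 2.5120


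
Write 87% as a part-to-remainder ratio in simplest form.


87% means 87 parts out of 100; remainder = 13
Part : remainder = 87:13
GCD = 1
= 87:13

87:13


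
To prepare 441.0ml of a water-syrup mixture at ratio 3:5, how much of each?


Total parts = 3 + 5 = 8
water: 441.0 × 3/8 = 165.4ml
syrup: 441.0 × 5/8 = 275.6ml
= 165.4ml and 275.6ml

165.4ml and 275.6ml


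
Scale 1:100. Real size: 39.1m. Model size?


Model size = real / scale
= 39.1 / 100
= 0.3910 m

0.3910 m


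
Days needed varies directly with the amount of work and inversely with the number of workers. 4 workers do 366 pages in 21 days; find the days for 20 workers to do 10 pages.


Days ∝ work / workers, so d₂ = d₁ × (m₁/m₂) × (w₂/w₁)
Workers factor (inverse): 4/20 = 0.2000
Work factor (direct): 10/366 ≈ 0.0273
d₂ = 21 × 4/20 × 10/366 = (21 × 4 × 10) / (20 × 366) = 840/7320
≈ 0.11 days

0.11 days


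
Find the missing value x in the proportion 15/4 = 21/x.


Cross multiply: 15 × x = 4 × 21
15x = 84
x = 84 / 15
= 5.60

5.60


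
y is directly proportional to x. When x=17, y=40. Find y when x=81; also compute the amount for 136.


Direct proportion: y/x = constant
k = 40/17 ≈ 2.3529
y at x=81: k × 81 = 40 × 81 / 17 = 3240/17 ≈ 190.59
y at x=136: k × 136 = 40 × 136 / 17 = 5440/17 = 320.00
= 190.59 and 320.00

190.59 and 320.00


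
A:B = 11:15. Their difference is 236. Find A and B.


Let A = 11k, B = 15k.
15k - 11k = 236
4k = 236 → k = 236/4 = 59
A = 11×59 = 649, B = 15×59 = 885
= A = 649, B = 885

A = 649, B = 885


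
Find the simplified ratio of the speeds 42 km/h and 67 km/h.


Ratio = 42:67
GCD = 1
Simplified = 42:67
Time ratio (same distance) = 67:42
Speed ratio = 42:67

42:67


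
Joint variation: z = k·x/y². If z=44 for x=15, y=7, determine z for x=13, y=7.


z = k·x/y²
Solve for k using the known point: k = z·y²/x = 44×49/15 = 2156/15 ≈ 143.7333
Now evaluate at x=13, y=7:
z = k × 13 / 49 = (2156 × 13) / (15 × 49) = 28028/735
≈ 38.1333

38.1333


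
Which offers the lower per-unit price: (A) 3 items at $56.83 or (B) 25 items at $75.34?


Deal A: $56.83/3 = $18.9433/unit
Deal B: $75.34/25 = $3.0136/unit
B is cheaper per unit
= Deal B

Deal B


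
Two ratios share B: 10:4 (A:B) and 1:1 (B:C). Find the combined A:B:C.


Match B: multiply A:B by 1 → 10:4
Multiply B:C by 4 → 4:4
Combined: 10:4:4
GCD = 2
= 5:2:2

5:2:2


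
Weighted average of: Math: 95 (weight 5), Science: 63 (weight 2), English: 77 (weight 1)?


Numerator = 95×5 + 63×2 + 77×1
= 475 + 126 + 77
= 678
Total weight = 8
Weighted avg = 678/8
= 84.75

84.75


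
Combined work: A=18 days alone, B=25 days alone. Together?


Rate of A = 1/18 per day
Rate of B = 1/25 per day
Combined rate = 1/18 + 1/25 = 43/450 ≈ 0.0956 per day
Days = 1 / combined rate = 450/43
≈ 10.47 days

10.47 days


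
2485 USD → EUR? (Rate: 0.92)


Amount × rate = 2485 × 0.92
= 2286.20 EUR

2286.20 EUR


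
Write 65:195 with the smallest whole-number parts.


GCD(65, 195) = 65
65/65 : 195/65
= 1:3

1:3


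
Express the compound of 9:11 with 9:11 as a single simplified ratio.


Compound ratio = (9×9) : (11×11)
= 81:121
GCD = 1
= 81:121

81:121


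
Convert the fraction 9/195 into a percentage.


Percentage = (part / whole) × 100
= (9 / 195) × 100
≈ 4.62%

4.62%


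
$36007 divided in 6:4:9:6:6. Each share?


Total parts = 6 + 4 + 9 + 6 + 6 = 31
Part 1: 36007 × 6/31 = 6969.10
Part 2: 36007 × 4/31 = 4646.06
Part 3: 36007 × 9/31 = 10453.65
Part 4: 36007 × 6/31 = 6969.10
Part 5: 36007 × 6/31 = 6969.10
= Part 1: $6969.10, Part 2: $4646.06, Part 3: $10453.65, Part 4: $6969.10, Part 5: $6969.10

Part 1: $6969.10, Part 2: $4646.06, Part 3: $10453.65, Part 4: $6969.10, Part 5: $6969.10


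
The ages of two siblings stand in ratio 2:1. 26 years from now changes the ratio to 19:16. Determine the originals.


Let A = 2k, B = 1k.
(2k + 26) / (1k + 26) = 19/16
Cross-multiply: 16(2k + 26) = 19(1k + 26)
32k + 416 = 19k + 494
32k - 19k = 494 - 416
13k = 78
k = 78/13 = 6
A = 2×6 = 12, B = 1×6 = 6
= A = 12, B = 6

A = 12, B = 6


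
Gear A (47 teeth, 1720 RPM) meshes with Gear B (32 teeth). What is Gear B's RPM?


Gear ratio = 47:32 = 47:32
RPM_B = RPM_A × (teeth_A / teeth_B)
= 1720 × (47/32)
= 2526.3 RPM

2526.3 RPM


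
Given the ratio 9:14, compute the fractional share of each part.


Total parts = 9 + 14 = 23
First part: 9/23 = 9/23
Second part: 14/23 = 14/23
= 9/23 and 14/23

9/23 and 14/23


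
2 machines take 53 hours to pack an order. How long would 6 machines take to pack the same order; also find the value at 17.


Inverse proportion: x × y = constant
k = 2 × 53 = 106
At x=6: k/6 = 17.67
At x=17: k/17 = 6.24
= 17.67 and 6.24

17.67 and 6.24


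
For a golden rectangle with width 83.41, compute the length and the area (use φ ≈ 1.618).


φ = (1 + √5) / 2 ≈ 1.618
Length = width × φ = 83.41 × 1.618 = 134.95738
≈ 134.96
Area = width × length = 83.41 × 134.95738 = 11256.7950658 ≈ 11256.80
= Length: 134.96, Area: 11256.80

Length: 134.96, Area: 11256.80


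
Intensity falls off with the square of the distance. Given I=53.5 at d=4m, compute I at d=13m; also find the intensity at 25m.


I₁d₁² = I₂d₂²
I at 13m = 53.5 × (4/13)² = 53.5 × 16/169 = 856/169 ≈ 5.0651
I at 25m = 53.5 × (4/25)² = 53.5 × 16/625 = 856/625 = 1.3696
= 5.0651 and 1.3696

5.0651 and 1.3696


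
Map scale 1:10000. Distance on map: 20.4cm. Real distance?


Real distance = map distance × scale
= 20.4cm × 10000
= 204000 cm = 2040.0 m
= 2.040 km

2.040 km


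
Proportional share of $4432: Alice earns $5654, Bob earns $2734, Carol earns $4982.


Total income = 5654 + 2734 + 4982 = $13370
Alice: $4432 × 5654/13370 = $1874.24
Bob: $4432 × 2734/13370 = $906.29
Carol: $4432 × 4982/13370 = $1651.48
= Alice: $1874.24, Bob: $906.29, Carol: $1651.48

Alice: $1874.24, Bob: $906.29, Carol: $1651.48


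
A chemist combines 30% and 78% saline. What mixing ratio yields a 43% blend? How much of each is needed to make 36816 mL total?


Let x parts of 30% mix with y parts of 78%.
30x + 78y = 43(x + y)
30x + 78y = 43x + 43y
x(30 - 43) = y(43 - 78)
x/y = (78 - 43)/(43 - 30) = 35/13
Simplify: 35:13
Total parts = 48; one part = 36816/48 = 767.00 mL
30% solution: 35×767.00 = 26845.00 mL
78% solution: 13×767.00 = 9971.00 mL
= ratio 35:13; 26845.00 mL and 9971.00 mL

ratio 35:13; 26845.00 mL and 9971.00 mL


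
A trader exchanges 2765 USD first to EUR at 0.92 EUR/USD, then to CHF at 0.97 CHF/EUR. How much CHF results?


Step 1: 2765 USD × 0.92 = 2543.80 EUR
Step 2: 2543.80 EUR × 0.97 = 2467.49 CHF
Implied rate USD→CHF = 0.92 × 0.97 = 0.8924
= 2467.49 CHF

2467.49 CHF


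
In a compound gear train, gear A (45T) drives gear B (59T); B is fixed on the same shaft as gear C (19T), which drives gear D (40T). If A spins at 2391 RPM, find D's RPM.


Stage 1: RPM_B = RPM_A × t_A/t_B = 2391 × 45/59 = 107595/59 ≈ 1823.64
B and C share a shaft → RPM_C = RPM_B
Stage 2: RPM_D = RPM_C × t_C/t_D = RPM_A × (t_A×t_C)/(t_B×t_D)
Overall ratio = (45×19)/(59×40) = 855/2360
RPM_D = 2391 × 855/2360 = 2044305/2360
≈ 866.23 RPM

866.23 RPM


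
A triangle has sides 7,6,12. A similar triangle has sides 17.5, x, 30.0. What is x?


Scale factor = 17.5/7 = 2.5
Missing side = 6 × 2.5
= 15.0

15.0


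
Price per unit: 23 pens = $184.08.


Unit rate = total / quantity
= 184.08 / 23
= $8.00 per unit

$8.00 per unit


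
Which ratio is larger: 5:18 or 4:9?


5/18 = 0.2778
4/9 = 0.4444
0.2778 < 0.4444, so 5:18 is less
= 4:9

4:9


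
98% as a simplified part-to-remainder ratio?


98% means 98 parts out of 100; remainder = 2
Part : remainder = 98:2
GCD = 2
= 49:1

49:1


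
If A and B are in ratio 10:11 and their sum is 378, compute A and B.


Let A = 10k, B = 11k.
10k + 11k = 378
21k = 378 → k = 378/21 = 18
A = 10×18 = 180, B = 11×18 = 198
= A = 180, B = 198

A = 180, B = 198


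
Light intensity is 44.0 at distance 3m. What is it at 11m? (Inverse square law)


I₁d₁² = I₂d₂²
I₂ = I₁ × (d₁/d₂)²
= 44.0 × (3/11)²
= 44.0 × 9/121
= 396/121
≈ 3.2727

3.2727


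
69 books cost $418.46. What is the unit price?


Unit rate = total / quantity
= 418.46 / 69
= $6.06 per unit

$6.06 per unit


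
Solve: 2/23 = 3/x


Cross multiply: 2 × x = 23 × 3
2x = 69
x = 69 / 2
= 34.50

34.50


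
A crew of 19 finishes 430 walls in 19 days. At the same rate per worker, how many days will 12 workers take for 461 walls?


Days ∝ work / workers, so d₂ = d₁ × (m₁/m₂) × (w₂/w₁)
Workers factor (inverse): 19/12 ≈ 1.5833
Work factor (direct): 461/430 ≈ 1.0721
d₂ = 19 × 19/12 × 461/430 = (19 × 19 × 461) / (12 × 430) = 166421/5160
≈ 32.25 days

32.25 days


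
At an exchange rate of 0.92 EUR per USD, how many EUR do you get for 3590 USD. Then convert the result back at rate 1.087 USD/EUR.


Amount × rate = 3590 × 0.92 = 3302.80 EUR
Round-trip: 3302.80 × 1.087 = 3590.14 USD
= 3302.80 EUR, then 3590.14 USD

3302.80 EUR, then 3590.14 USD


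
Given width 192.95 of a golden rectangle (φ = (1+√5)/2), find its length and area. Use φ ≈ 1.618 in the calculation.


φ = (1 + √5) / 2 ≈ 1.618
Length = width × φ = 192.95 × 1.618 = 312.1931
≈ 312.19
Area = width × length = 192.95 × 312.1931 = 60237.658645 ≈ 60237.66
= Length: 312.19, Area: 60237.66

Length: 312.19, Area: 60237.66


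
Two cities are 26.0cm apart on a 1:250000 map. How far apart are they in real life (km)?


Real distance = map distance × scale
= 26.0cm × 250000
= 6500000 cm = 65000.0 m
= 65.000 km

65.000 km


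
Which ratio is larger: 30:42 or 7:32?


30/42 = 0.7143
7/32 = 0.2188
0.7143 > 0.2188, so 30:42 is greater
= 30:42

30:42


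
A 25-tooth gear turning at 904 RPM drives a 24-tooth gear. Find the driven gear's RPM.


Gear ratio = 25:24 = 25:24
RPM_B = RPM_A × (teeth_A / teeth_B)
= 904 × (25/24)
= 941.7 RPM

941.7 RPM


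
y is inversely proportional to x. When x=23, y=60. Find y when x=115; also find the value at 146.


Inverse proportion: x × y = constant
k = 23 × 60 = 1380
At x=115: k/115 = 12.00
At x=146: k/146 = 9.45
= 12.00 and 9.45

12.00 and 9.45


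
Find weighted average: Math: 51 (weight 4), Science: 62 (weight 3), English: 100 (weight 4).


Numerator = 51×4 + 62×3 + 100×4
= 204 + 186 + 400
= 790
Total weight = 11
Weighted avg = 790/11
= 71.82

71.82


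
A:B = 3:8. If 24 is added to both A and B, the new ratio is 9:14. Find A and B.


Let A = 3k, B = 8k.
(3k + 24) / (8k + 24) = 9/14
Cross-multiply: 14(3k + 24) = 9(8k + 24)
42k + 336 = 72k + 216
42k - 72k = 216 - 336
-30k = -120
k = -120/-30 = 4
A = 3×4 = 12, B = 8×4 = 32
= A = 12, B = 32

A = 12, B = 32


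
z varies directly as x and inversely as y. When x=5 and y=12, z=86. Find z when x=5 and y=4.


z = k·x/y
Solve for k using the known point: k = z·y/x = 86×12/5 = 1032/5 = 206.4000
Now evaluate at x=5, y=4:
z = k × 5 / 4 = (1032 × 5) / (5 × 4) = 5160/20
= 258.0000

258.0000


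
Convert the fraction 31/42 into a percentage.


Percentage = (part / whole) × 100
= (31 / 42) × 100
≈ 73.81%

73.81%


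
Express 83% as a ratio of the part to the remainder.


83% means 83 parts out of 100; remainder = 17
Part : remainder = 83:17
GCD = 1
= 83:17

83:17


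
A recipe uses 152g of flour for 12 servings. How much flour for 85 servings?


Direct proportion: y/x = constant
k = 152/12 ≈ 12.6667
y₂ = k × 85 = 152 × 85 / 12 = 12920/12
≈ 1076.67

1076.67


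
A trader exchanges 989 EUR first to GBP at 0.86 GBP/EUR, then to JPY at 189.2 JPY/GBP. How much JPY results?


Step 1: 989 EUR × 0.86 = 850.54 GBP
Step 2: 850.54 GBP × 189.2 = 160922.17 JPY
Implied rate EUR→JPY = 0.86 × 189.2 = 162.7120
= 160922.17 JPY

160922.17 JPY


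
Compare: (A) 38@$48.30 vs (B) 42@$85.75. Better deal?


Deal A: $48.30/38 = $1.2711/unit
Deal B: $85.75/42 = $2.0417/unit
A is cheaper per unit
= Deal A

Deal A


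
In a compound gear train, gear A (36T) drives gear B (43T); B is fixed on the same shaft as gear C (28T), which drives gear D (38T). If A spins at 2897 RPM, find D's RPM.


Stage 1: RPM_B = RPM_A × t_A/t_B = 2897 × 36/43 = 104292/43 ≈ 2425.40
B and C share a shaft → RPM_C = RPM_B
Stage 2: RPM_D = RPM_C × t_C/t_D = RPM_A × (t_A×t_C)/(t_B×t_D)
Overall ratio = (36×28)/(43×38) = 1008/1634
RPM_D = 2897 × 1008/1634 = 2920176/1634
≈ 1787.13 RPM

1787.13 RPM


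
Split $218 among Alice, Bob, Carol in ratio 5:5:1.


Total parts = 5 + 5 + 1 = 11
Alice: 218 × 5/11 = 99.09
Bob: 218 × 5/11 = 99.09
Carol: 218 × 1/11 = 19.82
= Alice: $99.09, Bob: $99.09, Carol: $19.82

Alice: $99.09, Bob: $99.09, Carol: $19.82


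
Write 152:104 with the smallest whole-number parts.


GCD(152, 104) = 8
152/8 : 104/8
= 19:13

19:13


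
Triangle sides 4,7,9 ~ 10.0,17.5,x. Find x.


Scale factor = 10.0/4 = 2.5
Missing side = 9 × 2.5
= 22.5

22.5


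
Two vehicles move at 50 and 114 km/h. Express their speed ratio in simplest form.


Ratio = 50:114
GCD = 2
Simplified = 25:57
Time ratio (same distance) = 57:25
Speed ratio = 25:57

25:57


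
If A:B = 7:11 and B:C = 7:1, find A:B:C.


Match B: multiply A:B by 7 → 49:77
Multiply B:C by 11 → 77:11
Combined: 49:77:11
GCD = 1
= 49:77:11

49:77:11


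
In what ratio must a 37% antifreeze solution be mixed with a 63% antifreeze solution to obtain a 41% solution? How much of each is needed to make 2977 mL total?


Let x parts of 37% mix with y parts of 63%.
37x + 63y = 41(x + y)
37x + 63y = 41x + 41y
x(37 - 41) = y(41 - 63)
x/y = (63 - 41)/(41 - 37) = 22/4
Simplify: 11:2
Total parts = 13; one part = 2977/13 = 229.00 mL
37% solution: 11×229.00 = 2519.00 mL
63% solution: 2×229.00 = 458.00 mL
= ratio 11:2; 2519.00 mL and 458.00 mL

ratio 11:2; 2519.00 mL and 458.00 mL


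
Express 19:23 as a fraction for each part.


Total parts = 19 + 23 = 42
First part: 19/42 = 19/42
Second part: 23/42 = 23/42
= 19/42 and 23/42

19/42 and 23/42


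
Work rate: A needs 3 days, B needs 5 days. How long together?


Rate of A = 1/3 per day
Rate of B = 1/5 per day
Combined rate = 1/3 + 1/5 = 8/15 ≈ 0.5333 per day
Days = 1 / combined rate = 15/8
≈ 1.88 days

1.88 days


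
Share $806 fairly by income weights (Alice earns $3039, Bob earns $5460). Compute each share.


Total income = 3039 + 5460 = $8499
Alice: $806 × 3039/8499 = $288.20
Bob: $806 × 5460/8499 = $517.80
= Alice: $288.20, Bob: $517.80

Alice: $288.20, Bob: $517.80


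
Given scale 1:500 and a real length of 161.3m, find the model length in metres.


Model size = real / scale
= 161.3 / 500
= 0.3226 m

0.3226 m


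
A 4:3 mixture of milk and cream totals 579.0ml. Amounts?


Total parts = 4 + 3 = 7
milk: 579.0 × 4/7 = 330.9ml
cream: 579.0 × 3/7 = 248.1ml
= 330.9ml and 248.1ml

330.9ml and 248.1ml


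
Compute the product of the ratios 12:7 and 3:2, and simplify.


Compound ratio = (12×3) : (7×2)
= 36:14
GCD = 2
= 18:7

18:7


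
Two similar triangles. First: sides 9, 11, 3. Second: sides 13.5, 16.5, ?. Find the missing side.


Scale factor = 13.5/9 = 1.5
Missing side = 3 × 1.5
= 4.5

4.5


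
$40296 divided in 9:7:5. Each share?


Total parts = 9 + 7 + 5 = 21
Part 1: 40296 × 9/21 = 17269.71
Part 2: 40296 × 7/21 = 13432.00
Part 3: 40296 × 5/21 = 9594.29
= Part 1: $17269.71, Part 2: $13432.00, Part 3: $9594.29

Part 1: $17269.71, Part 2: $13432.00, Part 3: $9594.29


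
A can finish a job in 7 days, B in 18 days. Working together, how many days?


Rate of A = 1/7 per day
Rate of B = 1/18 per day
Combined rate = 1/7 + 1/18 = 25/126 ≈ 0.1984 per day
Days = 1 / combined rate = 126/25
= 5.04 days

5.04 days


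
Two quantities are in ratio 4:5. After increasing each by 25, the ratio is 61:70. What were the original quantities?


Let A = 4k, B = 5k.
(4k + 25) / (5k + 25) = 61/70
Cross-multiply: 70(4k + 25) = 61(5k + 25)
280k + 1750 = 305k + 1525
280k - 305k = 1525 - 1750
-25k = -225
k = -225/-25 = 9
A = 4×9 = 36, B = 5×9 = 45
= A = 36, B = 45

A = 36, B = 45


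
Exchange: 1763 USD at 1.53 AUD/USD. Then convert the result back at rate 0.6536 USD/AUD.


Amount × rate = 1763 × 1.53 = 2697.39 AUD
Round-trip: 2697.39 × 0.6536 = 1763.01 USD
= 2697.39 AUD, then 1763.01 USD

2697.39 AUD, then 1763.01 USD


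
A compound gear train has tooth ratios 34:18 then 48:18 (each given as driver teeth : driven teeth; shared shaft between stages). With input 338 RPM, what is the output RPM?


Stage 1: RPM_B = RPM_A × t_A/t_B = 338 × 34/18 = 11492/18 ≈ 638.44
B and C share a shaft → RPM_C = RPM_B
Stage 2: RPM_D = RPM_C × t_C/t_D = RPM_A × (t_A×t_C)/(t_B×t_D)
Overall ratio = (34×48)/(18×18) = 1632/324
RPM_D = 338 × 1632/324 = 551616/324
≈ 1702.52 RPM

1702.52 RPM


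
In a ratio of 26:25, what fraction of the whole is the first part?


Total parts = 26 + 25 = 51
First part: 26/51 = 26/51
= 26/51

26/51


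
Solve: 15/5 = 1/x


Cross multiply: 15 × x = 5 × 1
15x = 5
x = 5 / 15
= 0.33

0.33


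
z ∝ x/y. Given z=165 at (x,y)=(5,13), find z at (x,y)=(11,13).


z = k·x/y
Solve for k using the known point: k = z·y/x = 165×13/5 = 2145/5 = 429.0000
Now evaluate at x=11, y=13:
z = k × 11 / 13 = (2145 × 11) / (5 × 13) = 23595/65
= 363.0000

363.0000


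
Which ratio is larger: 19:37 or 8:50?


19/37 = 0.5135
8/50 = 0.1600
0.5135 > 0.1600, so 19:37 is greater
= 19:37

19:37


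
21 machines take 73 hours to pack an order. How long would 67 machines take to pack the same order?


Inverse proportion: x × y = constant
k = 21 × 73 = 1533
y₂ = k / 67 = 1533 / 67
= 22.88

22.88


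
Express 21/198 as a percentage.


Percentage = (part / whole) × 100
= (21 / 198) × 100
≈ 10.61%

10.61%


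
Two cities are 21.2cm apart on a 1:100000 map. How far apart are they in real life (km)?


Real distance = map distance × scale
= 21.2cm × 100000
= 2120000 cm = 21200.0 m
= 21.200 km

21.200 km


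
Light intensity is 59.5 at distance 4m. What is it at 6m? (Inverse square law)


I₁d₁² = I₂d₂²
I₂ = I₁ × (d₁/d₂)²
= 59.5 × (4/6)²
= 59.5 × 16/36
= 952/36
≈ 26.4444

26.4444


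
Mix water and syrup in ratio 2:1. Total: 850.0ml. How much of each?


Total parts = 2 + 1 = 3
water: 850.0 × 2/3 = 566.7ml
syrup: 850.0 × 1/3 = 283.3ml
= 566.7ml and 283.3ml

566.7ml and 283.3ml


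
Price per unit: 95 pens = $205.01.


Unit rate = total / quantity
= 205.01 / 95
= $2.16 per unit

$2.16 per unit


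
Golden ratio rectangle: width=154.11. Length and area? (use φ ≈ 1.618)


φ = (1 + √5) / 2 ≈ 1.618
Length = width × φ = 154.11 × 1.618 = 249.34998
≈ 249.35
Area = width × length = 154.11 × 249.34998 = 38427.3254178 ≈ 38427.33
= Length: 249.35, Area: 38427.33

Length: 249.35, Area: 38427.33


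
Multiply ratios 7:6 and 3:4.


Compound ratio = (7×3) : (6×4)
= 21:24
GCD = 3
= 7:8

7:8


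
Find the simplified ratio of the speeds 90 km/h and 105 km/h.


Ratio = 90:105
GCD = 15
Simplified = 6:7
Time ratio (same distance) = 7:6
Speed ratio = 6:7

6:7


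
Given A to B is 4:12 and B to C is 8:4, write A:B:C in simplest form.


Match B: multiply A:B by 8 → 32:96
Multiply B:C by 12 → 96:48
Combined: 32:96:48
GCD = 16
= 2:6:3

2:6:3
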